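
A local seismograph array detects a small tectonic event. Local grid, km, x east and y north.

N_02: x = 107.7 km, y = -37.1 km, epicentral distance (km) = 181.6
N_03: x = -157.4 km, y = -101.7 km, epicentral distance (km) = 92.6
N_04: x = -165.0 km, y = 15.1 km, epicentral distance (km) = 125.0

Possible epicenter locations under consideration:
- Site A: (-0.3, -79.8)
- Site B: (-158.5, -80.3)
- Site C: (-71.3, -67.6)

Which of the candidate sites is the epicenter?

For each candidate, compare |candidate − station| to the reported distance:
Site A: residuals N_02 65.5, N_03 66.0, N_04 65.1 → max 66.0 km
Site B: residuals N_02 88.1, N_03 71.2, N_04 29.4 → max 88.1 km
Site C: residuals N_02 0.0, N_03 0.0, N_04 0.0 → max 0.0 km
Only Site C has all residuals ≈ 0.

Site C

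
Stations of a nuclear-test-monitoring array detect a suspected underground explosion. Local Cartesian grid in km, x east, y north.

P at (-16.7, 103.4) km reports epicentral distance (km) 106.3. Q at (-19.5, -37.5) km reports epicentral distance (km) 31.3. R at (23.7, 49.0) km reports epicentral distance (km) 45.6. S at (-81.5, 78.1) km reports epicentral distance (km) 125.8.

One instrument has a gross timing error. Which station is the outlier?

Solve using three stations at a time. Using P, R, S (subtract circle equations pairwise → linear system) gives (x, y) ≈ (19.8, 3.6).
Distances from that point to each station vs reported:
  P: calculated 106.3 vs reported 106.3 → residual 0.0 km
  Q: calculated 56.9 vs reported 31.3 → residual 25.6 km
  R: calculated 45.6 vs reported 45.6 → residual 0.0 km
  S: calculated 125.8 vs reported 125.8 → residual 0.0 km
P, R, S are mutually consistent (residuals ≈ 0); Q is off by 25.6 km.

Q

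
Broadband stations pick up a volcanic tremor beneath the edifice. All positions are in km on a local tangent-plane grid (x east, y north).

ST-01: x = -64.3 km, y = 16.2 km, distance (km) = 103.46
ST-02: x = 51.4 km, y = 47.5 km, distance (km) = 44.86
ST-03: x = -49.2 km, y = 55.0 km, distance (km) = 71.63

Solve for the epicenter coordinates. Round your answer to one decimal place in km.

Circle about each station: (x + 64.3)² + (y − 16.2)² = 103.46²; (x − 51.4)² + (y − 47.5)² = 44.86²; (x + 49.2)² + (y − 55.0)² = 71.63².
Subtracting the ST-01 equation from the ST-02 and ST-03 equations removes the quadratic terms:
231.4 x + 62.6 y = 9192.83
30.2 x + 77.6 y = 6621.82
Solving the 2×2 system: x ≈ 18.6, y ≈ 78.1 km.

(18.6, 78.1)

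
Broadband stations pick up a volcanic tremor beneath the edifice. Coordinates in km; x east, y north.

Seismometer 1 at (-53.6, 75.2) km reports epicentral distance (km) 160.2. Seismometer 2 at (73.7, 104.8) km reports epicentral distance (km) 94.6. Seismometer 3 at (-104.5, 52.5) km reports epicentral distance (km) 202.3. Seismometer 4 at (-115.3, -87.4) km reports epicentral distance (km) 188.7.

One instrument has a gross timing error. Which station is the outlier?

Seismometer 4

Solve using three stations at a time. Using Seismometer 1, Seismometer 2, Seismometer 3 (subtract circle equations pairwise → linear system) gives (x, y) ≈ (93.7, 12.7).
Distances from that point to each station vs reported:
  Seismometer 1: calculated 160.0 vs reported 160.2 → residual 0.2 km
  Seismometer 2: calculated 94.2 vs reported 94.6 → residual 0.4 km
  Seismometer 3: calculated 202.1 vs reported 202.3 → residual 0.2 km
  Seismometer 4: calculated 231.7 vs reported 188.7 → residual 43.0 km
Seismometer 1, Seismometer 2, Seismometer 3 are mutually consistent (residuals ≈ 0); Seismometer 4 is off by 43.0 km.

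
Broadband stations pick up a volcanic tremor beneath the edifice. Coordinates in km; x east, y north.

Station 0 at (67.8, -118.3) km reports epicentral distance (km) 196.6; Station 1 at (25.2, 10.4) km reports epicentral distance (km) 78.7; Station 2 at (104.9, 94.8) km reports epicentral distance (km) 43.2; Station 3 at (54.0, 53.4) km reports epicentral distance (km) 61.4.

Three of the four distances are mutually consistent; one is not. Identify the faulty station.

Station 3

Solve using three stations at a time. Using Station 0, Station 1, Station 2 (subtract circle equations pairwise → linear system) gives (x, y) ≈ (65.0, 78.3).
Distances from that point to each station vs reported:
  Station 0: calculated 196.6 vs reported 196.6 → residual 0.0 km
  Station 1: calculated 78.7 vs reported 78.7 → residual 0.0 km
  Station 2: calculated 43.2 vs reported 43.2 → residual 0.0 km
  Station 3: calculated 27.2 vs reported 61.4 → residual 34.2 km
Station 0, Station 1, Station 2 are mutually consistent (residuals ≈ 0); Station 3 is off by 34.2 km.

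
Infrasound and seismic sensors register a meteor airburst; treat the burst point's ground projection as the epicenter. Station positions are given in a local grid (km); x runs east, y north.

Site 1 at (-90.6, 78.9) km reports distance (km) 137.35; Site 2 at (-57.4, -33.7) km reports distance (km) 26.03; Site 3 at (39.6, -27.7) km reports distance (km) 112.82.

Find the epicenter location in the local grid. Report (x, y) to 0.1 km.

(-69.4, -56.8)

Circle about each station: (x + 90.6)² + (y − 78.9)² = 137.35²; (x + 57.4)² + (y + 33.7)² = 26.03²; (x − 39.6)² + (y + 27.7)² = 112.82².
Subtracting pairs of circle equations eliminates x²+y² and gives linear equations (the radical axes):
66.4 x − 225.2 y = 8184.34
260.4 x − 213.2 y = -5961.45
Solving the 2×2 system: x ≈ -69.4, y ≈ -56.8 km.
Check against Site 1 (with the unrounded x, y): √((x + 90.6)²+(y − 78.9)²) = 137.35 ≈ 137.35 km. ✓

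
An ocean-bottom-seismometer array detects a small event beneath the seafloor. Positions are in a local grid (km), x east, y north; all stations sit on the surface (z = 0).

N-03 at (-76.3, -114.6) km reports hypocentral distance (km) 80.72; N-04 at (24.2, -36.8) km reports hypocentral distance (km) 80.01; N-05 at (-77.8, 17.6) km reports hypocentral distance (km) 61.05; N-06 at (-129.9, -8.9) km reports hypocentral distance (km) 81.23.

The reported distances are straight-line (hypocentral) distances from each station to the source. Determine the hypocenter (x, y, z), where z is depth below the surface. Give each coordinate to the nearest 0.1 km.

(-54.9, -37.7, 12.0)

Each station gives a sphere (x−x_i)² + (y−y_i)² + z² = d_i² (stations at z=0).
Subtracting the N-03 sphere from N-04 and N-05: z² cancels, leaving linear equations in x and y:
201.0 x + 155.6 y = -16900.85
-3.0 x + 264.4 y = -9803.63
Solving: x ≈ -54.898, y ≈ -37.702 km (keep extra digits for the depth step; rounded: -54.9, -37.7).
Then from the N-03 sphere: z² = 80.72² − (x + 76.3)² − (y + 114.6)² with x = -54.898, y = -37.702, so z ≈ 12.015 ≈ 12.0 km.
Check against N-06 (with the unrounded solution): distance 81.24 ≈ 81.23 km. ✓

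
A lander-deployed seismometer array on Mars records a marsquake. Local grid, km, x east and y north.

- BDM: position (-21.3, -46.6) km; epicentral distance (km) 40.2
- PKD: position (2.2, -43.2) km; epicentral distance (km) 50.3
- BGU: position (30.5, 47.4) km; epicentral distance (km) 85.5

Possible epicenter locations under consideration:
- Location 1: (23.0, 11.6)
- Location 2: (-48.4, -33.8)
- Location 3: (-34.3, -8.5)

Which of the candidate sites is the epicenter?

Location 3

For each candidate, compare |candidate − station| to the reported distance:
Location 1: residuals BDM 32.9, PKD 8.3, BGU 48.9 → max 48.9 km
Location 2: residuals BDM 10.2, PKD 1.2, BGU 27.7 → max 27.7 km
Location 3: residuals BDM 0.1, PKD 0.1, BGU 0.1 → max 0.1 km
Only Location 3 has all residuals ≈ 0.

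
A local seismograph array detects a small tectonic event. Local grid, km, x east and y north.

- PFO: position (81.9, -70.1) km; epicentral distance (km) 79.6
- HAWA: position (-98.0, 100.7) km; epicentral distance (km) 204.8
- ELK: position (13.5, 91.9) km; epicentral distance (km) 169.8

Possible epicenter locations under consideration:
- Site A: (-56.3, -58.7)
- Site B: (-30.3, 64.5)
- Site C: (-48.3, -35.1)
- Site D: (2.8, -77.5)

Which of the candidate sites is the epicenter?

Site D

For each candidate, compare |candidate − station| to the reported distance:
Site A: residuals PFO 59.1, HAWA 40.0, ELK 3.8 → max 59.1 km
Site B: residuals PFO 95.6, HAWA 128.0, ELK 118.1 → max 128.0 km
Site C: residuals PFO 55.2, HAWA 60.2, ELK 28.6 → max 60.2 km
Site D: residuals PFO 0.2, HAWA 0.1, ELK 0.1 → max 0.2 km
Only Site D has all residuals ≈ 0.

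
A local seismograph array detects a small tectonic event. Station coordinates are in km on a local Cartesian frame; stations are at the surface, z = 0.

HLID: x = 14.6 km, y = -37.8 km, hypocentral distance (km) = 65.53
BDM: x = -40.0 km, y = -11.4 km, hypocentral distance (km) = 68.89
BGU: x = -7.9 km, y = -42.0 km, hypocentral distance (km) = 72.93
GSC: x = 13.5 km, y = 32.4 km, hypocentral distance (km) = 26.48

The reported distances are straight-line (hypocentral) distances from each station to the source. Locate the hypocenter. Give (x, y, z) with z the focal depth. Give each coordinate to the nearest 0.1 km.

Each station gives a sphere (x−x_i)² + (y−y_i)² + z² = d_i² (stations at z=0).
Subtracting the HLID sphere from BDM and BGU: z² cancels, leaving linear equations in x and y:
-109.2 x + 52.8 y = -363.69
-45.0 x − 8.4 y = -840.19
Solving: x ≈ 14.398, y ≈ 22.890 km (keep extra digits for the depth step; rounded: 14.4, 22.9).
Then from the HLID sphere: z² = 65.53² − (x − 14.6)² − (y + 37.8)² with x = 14.398, y = 22.890, so z ≈ 24.716 ≈ 24.7 km.
Check against GSC (with the unrounded solution): distance 26.50 ≈ 26.48 km. ✓

x ≈ 14.4 km, y ≈ 22.9 km, depth ≈ 24.7 km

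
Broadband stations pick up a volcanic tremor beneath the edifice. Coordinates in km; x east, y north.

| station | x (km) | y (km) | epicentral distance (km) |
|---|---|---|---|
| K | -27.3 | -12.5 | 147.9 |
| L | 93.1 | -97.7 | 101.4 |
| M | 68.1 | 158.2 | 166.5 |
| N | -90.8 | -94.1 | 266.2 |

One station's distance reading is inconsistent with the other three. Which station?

N

Solve using three stations at a time. Using K, L, M (subtract circle equations pairwise → linear system) gives (x, y) ≈ (120.1, 0.0).
Distances from that point to each station vs reported:
  K: calculated 147.9 vs reported 147.9 → residual 0.0 km
  L: calculated 101.4 vs reported 101.4 → residual 0.0 km
  M: calculated 166.5 vs reported 166.5 → residual 0.0 km
  N: calculated 230.9 vs reported 266.2 → residual 35.3 km
K, L, M are mutually consistent (residuals ≈ 0); N is off by 35.3 km.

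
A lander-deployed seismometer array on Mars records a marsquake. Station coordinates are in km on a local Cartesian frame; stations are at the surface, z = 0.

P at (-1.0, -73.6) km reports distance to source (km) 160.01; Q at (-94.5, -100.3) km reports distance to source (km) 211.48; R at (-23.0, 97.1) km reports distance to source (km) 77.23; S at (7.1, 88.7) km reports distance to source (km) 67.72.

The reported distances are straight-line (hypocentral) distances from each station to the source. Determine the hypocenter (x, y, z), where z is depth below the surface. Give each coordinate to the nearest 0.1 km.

Each station gives a sphere (x−x_i)² + (y−y_i)² + z² = d_i² (stations at z=0).
Subtracting the P sphere from Q and R: z² cancels, leaving linear equations in x and y:
-187.0 x − 53.4 y = -5548.21
-44.0 x + 341.4 y = 24178.18
Solving: x ≈ 9.111, y ≈ 71.995 km (keep extra digits for the depth step; rounded: 9.1, 72.0).
Then from the P sphere: z² = 160.01² − (x + 1.0)² − (y + 73.6)² with x = 9.111, y = 71.995, so z ≈ 65.598 ≈ 65.6 km.

(9.1, 72.0, 65.6)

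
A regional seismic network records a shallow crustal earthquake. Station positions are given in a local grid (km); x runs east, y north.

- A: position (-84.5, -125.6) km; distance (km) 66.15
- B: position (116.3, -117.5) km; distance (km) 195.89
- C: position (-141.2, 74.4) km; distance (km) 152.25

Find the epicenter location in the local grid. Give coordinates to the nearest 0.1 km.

-71.2 km east, -60.8 km north

Circle about each station: (x + 84.5)² + (y + 125.6)² = 66.15²; (x − 116.3)² + (y + 117.5)² = 195.89²; (x + 141.2)² + (y − 74.4)² = 152.25².
Subtracting pairs of circle equations eliminates x²+y² and gives linear equations (the radical axes):
401.6 x + 16.2 y = -29580.74
-113.4 x + 400.0 y = -16247.05
Solving the 2×2 system: x ≈ -71.2, y ≈ -60.8 km.
Check against A (with the unrounded x, y): √((x + 84.5)²+(y + 125.6)²) = 66.15 ≈ 66.15 km. ✓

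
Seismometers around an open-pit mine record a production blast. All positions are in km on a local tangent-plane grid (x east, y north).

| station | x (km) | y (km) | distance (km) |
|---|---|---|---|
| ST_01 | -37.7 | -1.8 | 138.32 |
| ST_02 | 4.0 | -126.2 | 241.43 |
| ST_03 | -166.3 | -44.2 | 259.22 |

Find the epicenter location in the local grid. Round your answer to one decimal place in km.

Circle about each station: (x + 37.7)² + (y + 1.8)² = 138.32²; (x − 4.0)² + (y + 126.2)² = 241.43²; (x + 166.3)² + (y + 44.2)² = 259.22².
Subtracting the ST_01 equation from the ST_02 and ST_03 equations removes the quadratic terms:
83.4 x − 248.8 y = -24638.11
-257.2 x − 84.8 y = -19877.79
Solving the 2×2 system: x ≈ 40.2, y ≈ 112.5 km.

40.2 km east, 112.5 km north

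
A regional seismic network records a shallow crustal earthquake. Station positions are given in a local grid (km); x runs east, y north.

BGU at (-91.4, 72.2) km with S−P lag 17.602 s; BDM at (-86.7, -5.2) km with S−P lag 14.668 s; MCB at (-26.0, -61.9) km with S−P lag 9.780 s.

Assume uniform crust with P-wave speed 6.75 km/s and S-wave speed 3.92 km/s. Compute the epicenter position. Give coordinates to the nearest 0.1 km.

Distance from S−P lag: d = Δt · v_P v_S / (v_P − v_S) = Δt · (6.75·3.92)/(6.75−3.92) ≈ 9.3498·Δt.
So d_BGU = 164.58, d_BDM = 137.14, d_MCB = 91.44 km.
Circle about each station: (x + 91.4)² + (y − 72.2)² = 164.58²; (x + 86.7)² + (y + 5.2)² = 137.14²; (x + 26.0)² + (y + 61.9)² = 91.44².
Subtracting the BGU equation from the BDM and MCB equations removes the quadratic terms:
9.4 x − 154.8 y = 2256.33
130.8 x − 268.2 y = 9666.11
Solving the 2×2 system: x ≈ 50.3, y ≈ -11.5 km.

x ≈ 50.3 km, y ≈ -11.5 km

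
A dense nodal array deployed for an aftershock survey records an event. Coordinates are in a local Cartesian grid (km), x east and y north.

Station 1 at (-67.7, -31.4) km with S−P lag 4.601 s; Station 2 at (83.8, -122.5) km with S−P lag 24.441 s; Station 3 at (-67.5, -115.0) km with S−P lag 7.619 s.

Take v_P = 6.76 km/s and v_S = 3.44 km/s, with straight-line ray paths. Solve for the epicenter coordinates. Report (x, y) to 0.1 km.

Distance from S−P lag: d = Δt · v_P v_S / (v_P − v_S) = Δt · (6.76·3.44)/(6.76−3.44) ≈ 7.0043·Δt.
So d_Station 1 = 32.23, d_Station 2 = 171.19, d_Station 3 = 53.37 km.
Circle about each station: (x + 67.7)² + (y + 31.4)² = 32.23²; (x − 83.8)² + (y + 122.5)² = 171.19²; (x + 67.5)² + (y + 115.0)² = 53.37².
Subtracting the Station 1 equation from the Station 2 and Station 3 equations removes the quadratic terms:
303.0 x − 182.2 y = -11807.80
0.4 x − 167.2 y = 10402.42
Solving the 2×2 system: x ≈ -76.5, y ≈ -62.4 km.

(-76.5, -62.4)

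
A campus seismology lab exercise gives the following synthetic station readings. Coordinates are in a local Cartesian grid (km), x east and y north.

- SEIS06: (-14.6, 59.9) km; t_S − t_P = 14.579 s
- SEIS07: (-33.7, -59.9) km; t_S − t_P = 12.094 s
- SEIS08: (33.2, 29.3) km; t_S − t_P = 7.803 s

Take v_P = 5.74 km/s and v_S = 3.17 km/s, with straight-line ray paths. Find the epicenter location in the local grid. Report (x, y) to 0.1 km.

Distance from S−P lag: d = Δt · v_P v_S / (v_P − v_S) = Δt · (5.74·3.17)/(5.74−3.17) ≈ 7.0801·Δt.
So d_SEIS06 = 103.22, d_SEIS07 = 85.63, d_SEIS08 = 55.25 km.
Circle about each station: (x + 14.6)² + (y − 59.9)² = 103.22²; (x + 33.7)² + (y + 59.9)² = 85.63²; (x − 33.2)² + (y − 29.3)² = 55.25².
Subtracting the SEIS06 equation from the SEIS07 and SEIS08 equations removes the quadratic terms:
-38.2 x − 239.6 y = 4244.40
95.6 x − 61.2 y = 5761.37
Solving the 2×2 system: x ≈ 44.4, y ≈ -24.8 km.
Check against SEIS06 (with the unrounded x, y): √((x + 14.6)²+(y − 59.9)²) = 103.21 ≈ 103.22 km. ✓

x ≈ 44.4 km, y ≈ -24.8 km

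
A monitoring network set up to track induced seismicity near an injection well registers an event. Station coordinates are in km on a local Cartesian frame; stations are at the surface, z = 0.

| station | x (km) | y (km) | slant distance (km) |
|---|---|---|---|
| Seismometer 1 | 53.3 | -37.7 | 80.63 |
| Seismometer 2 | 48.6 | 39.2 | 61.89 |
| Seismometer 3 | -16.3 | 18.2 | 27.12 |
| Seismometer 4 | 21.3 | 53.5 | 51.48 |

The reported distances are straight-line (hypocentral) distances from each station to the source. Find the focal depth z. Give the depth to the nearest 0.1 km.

Each station gives a sphere (x−x_i)² + (y−y_i)² + z² = d_i² (stations at z=0).
Subtracting the Seismometer 1 sphere from Seismometer 2 and Seismometer 3: z² cancels, leaving linear equations in x and y:
-9.4 x + 153.8 y = 2307.24
-139.2 x + 111.8 y = 2100.45
Solving: x ≈ -3.198, y ≈ 14.806 km (keep extra digits for the depth step; rounded: -3.2, 14.8).
Then from the Seismometer 1 sphere: z² = 80.63² − (x − 53.3)² − (y + 37.7)² with x = -3.198, y = 14.806, so z ≈ 23.501 ≈ 23.5 km.
Check against Seismometer 4 (with the unrounded solution): distance 51.47 ≈ 51.48 km. ✓

z ≈ 23.5 km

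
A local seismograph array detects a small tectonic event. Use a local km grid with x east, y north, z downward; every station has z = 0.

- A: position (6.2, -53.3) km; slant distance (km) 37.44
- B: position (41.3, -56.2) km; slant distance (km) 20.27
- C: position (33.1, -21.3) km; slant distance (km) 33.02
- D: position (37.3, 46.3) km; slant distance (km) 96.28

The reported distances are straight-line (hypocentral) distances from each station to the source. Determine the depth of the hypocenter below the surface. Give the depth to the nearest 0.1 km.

Each station gives a sphere (x−x_i)² + (y−y_i)² + z² = d_i² (stations at z=0).
Subtracting the A sphere from B and C: z² cancels, leaving linear equations in x and y:
70.2 x − 5.8 y = 2975.68
53.8 x + 64.0 y = -1018.60
Solving: x ≈ 38.406, y ≈ -48.201 km (keep extra digits for the depth step; rounded: 38.4, -48.2).
Then from the A sphere: z² = 37.44² − (x − 6.2)² − (y + 53.3)² with x = 38.406, y = -48.201, so z ≈ 18.399 ≈ 18.4 km.

18.4 km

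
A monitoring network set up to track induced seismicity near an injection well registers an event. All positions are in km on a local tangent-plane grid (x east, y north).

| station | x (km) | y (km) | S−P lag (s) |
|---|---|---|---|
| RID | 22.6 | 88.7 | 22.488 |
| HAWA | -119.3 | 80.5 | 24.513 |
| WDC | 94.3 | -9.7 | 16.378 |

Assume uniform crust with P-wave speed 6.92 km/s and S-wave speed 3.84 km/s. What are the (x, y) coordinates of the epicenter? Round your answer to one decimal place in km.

Distance from S−P lag: d = Δt · v_P v_S / (v_P − v_S) = Δt · (6.92·3.84)/(6.92−3.84) ≈ 8.6275·Δt.
So d_RID = 194.02, d_HAWA = 211.49, d_WDC = 141.30 km.
Circle about each station: (x − 22.6)² + (y − 88.7)² = 194.02²; (x + 119.3)² + (y − 80.5)² = 211.49²; (x − 94.3)² + (y + 9.7)² = 141.30².
Subtracting pairs of circle equations eliminates x²+y² and gives linear equations (the radical axes):
-283.8 x − 16.4 y = 5250.03
143.4 x − 196.8 y = 18286.20
Solving the 2×2 system: x ≈ -12.6, y ≈ -102.1 km.

(-12.6, -102.1)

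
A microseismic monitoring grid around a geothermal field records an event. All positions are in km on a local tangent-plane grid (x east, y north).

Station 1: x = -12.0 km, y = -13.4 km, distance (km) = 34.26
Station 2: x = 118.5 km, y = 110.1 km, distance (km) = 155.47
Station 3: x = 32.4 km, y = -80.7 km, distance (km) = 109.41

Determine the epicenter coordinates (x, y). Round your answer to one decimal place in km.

Circle about each station: (x + 12.0)² + (y + 13.4)² = 34.26²; (x − 118.5)² + (y − 110.1)² = 155.47²; (x − 32.4)² + (y + 80.7)² = 109.41².
Subtracting pairs of circle equations eliminates x²+y² and gives linear equations (the radical axes):
261.0 x + 247.0 y = 2843.53
88.8 x − 134.6 y = -3558.11
Solving the 2×2 system: x ≈ -8.7, y ≈ 20.7 km.

x ≈ -8.7 km, y ≈ 20.7 km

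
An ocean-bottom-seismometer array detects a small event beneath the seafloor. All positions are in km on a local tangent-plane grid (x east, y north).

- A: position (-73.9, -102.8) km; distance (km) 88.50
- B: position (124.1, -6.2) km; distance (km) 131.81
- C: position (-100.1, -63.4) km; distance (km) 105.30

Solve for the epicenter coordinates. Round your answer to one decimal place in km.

5.2 km east, -63.1 km north

Circle about each station: (x + 73.9)² + (y + 102.8)² = 88.50²; (x − 124.1)² + (y + 6.2)² = 131.81²; (x + 100.1)² + (y + 63.4)² = 105.30².
Subtracting the A equation from the B and C equations removes the quadratic terms:
396.0 x + 193.2 y = -10131.43
-52.4 x + 78.8 y = -5245.32
Solving the 2×2 system: x ≈ 5.2, y ≈ -63.1 km.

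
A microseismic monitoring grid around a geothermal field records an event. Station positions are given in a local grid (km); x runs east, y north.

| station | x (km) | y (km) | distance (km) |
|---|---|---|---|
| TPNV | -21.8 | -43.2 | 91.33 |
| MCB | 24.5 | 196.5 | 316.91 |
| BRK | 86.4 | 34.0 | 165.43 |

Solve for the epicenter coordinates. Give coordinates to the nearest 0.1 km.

Circle about each station: (x + 21.8)² + (y + 43.2)² = 91.33²; (x − 24.5)² + (y − 196.5)² = 316.91²; (x − 86.4)² + (y − 34.0)² = 165.43².
Subtracting the TPNV equation from the MCB and BRK equations removes the quadratic terms:
92.6 x + 479.4 y = -55219.76
216.4 x + 154.4 y = -12746.44
Solving the 2×2 system: x ≈ 27.0, y ≈ -120.4 km.

x ≈ 27.0 km, y ≈ -120.4 km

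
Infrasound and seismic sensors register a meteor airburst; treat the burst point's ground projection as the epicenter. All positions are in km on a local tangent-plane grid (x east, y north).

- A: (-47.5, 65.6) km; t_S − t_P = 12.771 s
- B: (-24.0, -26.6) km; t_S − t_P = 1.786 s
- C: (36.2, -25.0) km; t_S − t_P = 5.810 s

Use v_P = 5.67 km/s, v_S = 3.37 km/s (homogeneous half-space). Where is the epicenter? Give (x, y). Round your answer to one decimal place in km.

-11.2 km east, -34.1 km north

Distance from S−P lag: d = Δt · v_P v_S / (v_P − v_S) = Δt · (5.67·3.37)/(5.67−3.37) ≈ 8.3078·Δt.
So d_A = 106.10, d_B = 14.84, d_C = 48.27 km.
Circle about each station: (x + 47.5)² + (y − 65.6)² = 106.10²; (x + 24.0)² + (y + 26.6)² = 14.84²; (x − 36.2)² + (y + 25.0)² = 48.27².
Subtracting pairs of circle equations eliminates x²+y² and gives linear equations (the radical axes):
47.0 x − 184.4 y = 5760.93
167.4 x − 181.2 y = 4303.05
Solving the 2×2 system: x ≈ -11.2, y ≈ -34.1 km.
Check against A (with the unrounded x, y): √((x + 47.5)²+(y − 65.6)²) = 106.10 ≈ 106.10 km. ✓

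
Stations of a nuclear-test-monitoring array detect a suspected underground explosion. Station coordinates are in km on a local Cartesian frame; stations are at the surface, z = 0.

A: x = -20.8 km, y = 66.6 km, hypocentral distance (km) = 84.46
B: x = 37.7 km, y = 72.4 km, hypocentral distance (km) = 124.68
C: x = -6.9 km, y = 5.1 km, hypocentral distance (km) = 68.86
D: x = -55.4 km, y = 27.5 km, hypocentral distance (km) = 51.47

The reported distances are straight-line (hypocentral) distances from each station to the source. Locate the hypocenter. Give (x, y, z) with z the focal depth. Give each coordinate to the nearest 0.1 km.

Each station gives a sphere (x−x_i)² + (y−y_i)² + z² = d_i² (stations at z=0).
Subtracting the A sphere from B and C: z² cancels, leaving linear equations in x and y:
117.0 x + 11.6 y = -6616.76
27.8 x − 123.0 y = -2402.79
Solving: x ≈ -57.208, y ≈ 6.605 km (keep extra digits for the depth step; rounded: -57.2, 6.6).
Then from the A sphere: z² = 84.46² − (x + 20.8)² − (y − 66.6)² with x = -57.208, y = 6.605, so z ≈ 46.995 ≈ 47.0 km.

x ≈ -57.2 km, y ≈ 6.6 km, depth ≈ 47.0 km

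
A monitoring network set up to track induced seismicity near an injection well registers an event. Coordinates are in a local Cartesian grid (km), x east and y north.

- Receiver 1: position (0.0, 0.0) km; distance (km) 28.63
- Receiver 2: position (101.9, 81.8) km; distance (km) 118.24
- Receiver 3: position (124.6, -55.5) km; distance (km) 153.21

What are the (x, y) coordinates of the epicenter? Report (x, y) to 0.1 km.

Circle about each station: x² + y² = 28.63²; (x − 101.9)² + (y − 81.8)² = 118.24²; (x − 124.6)² + (y + 55.5)² = 153.21².
Subtracting the Receiver 1 equation from the Receiver 2 and Receiver 3 equations removes the quadratic terms:
203.8 x + 163.6 y = 3913.83
249.2 x − 111.0 y = -4048.22
Solving the 2×2 system: x ≈ -3.6, y ≈ 28.4 km.

(-3.6, 28.4)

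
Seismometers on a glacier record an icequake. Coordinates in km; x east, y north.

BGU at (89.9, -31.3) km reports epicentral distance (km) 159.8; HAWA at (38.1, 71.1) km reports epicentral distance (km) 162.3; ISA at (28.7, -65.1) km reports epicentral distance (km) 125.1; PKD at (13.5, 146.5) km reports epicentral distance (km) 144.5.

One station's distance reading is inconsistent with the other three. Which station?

HAWA

Solve using three stations at a time. Using BGU, ISA, PKD (subtract circle equations pairwise → linear system) gives (x, y) ≈ (-60.5, 22.5).
Distances from that point to each station vs reported:
  BGU: calculated 159.7 vs reported 159.8 → residual 0.1 km
  HAWA: calculated 109.9 vs reported 162.3 → residual 52.4 km
  ISA: calculated 125.0 vs reported 125.1 → residual 0.1 km
  PKD: calculated 144.4 vs reported 144.5 → residual 0.1 km
BGU, ISA, PKD are mutually consistent (residuals ≈ 0); HAWA is off by 52.4 km.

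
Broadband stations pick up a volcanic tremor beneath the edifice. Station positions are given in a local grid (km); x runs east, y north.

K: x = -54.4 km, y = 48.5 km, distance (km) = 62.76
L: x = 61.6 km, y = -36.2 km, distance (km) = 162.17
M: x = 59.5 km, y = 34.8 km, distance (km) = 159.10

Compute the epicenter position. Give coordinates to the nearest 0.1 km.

Circle about each station: (x + 54.4)² + (y − 48.5)² = 62.76²; (x − 61.6)² + (y + 36.2)² = 162.17²; (x − 59.5)² + (y − 34.8)² = 159.10².
Subtracting the K equation from the L and M equations removes the quadratic terms:
232.0 x − 169.4 y = -22566.90
227.8 x − 27.4 y = -21934.31
Solving the 2×2 system: x ≈ -96.1, y ≈ 1.6 km.

x ≈ -96.1 km, y ≈ 1.6 km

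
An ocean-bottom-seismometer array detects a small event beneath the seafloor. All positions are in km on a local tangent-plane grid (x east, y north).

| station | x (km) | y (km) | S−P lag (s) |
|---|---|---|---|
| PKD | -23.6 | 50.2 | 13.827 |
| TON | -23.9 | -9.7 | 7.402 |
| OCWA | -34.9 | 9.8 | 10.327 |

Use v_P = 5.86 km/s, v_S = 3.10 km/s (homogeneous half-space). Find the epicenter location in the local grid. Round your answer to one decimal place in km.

Distance from S−P lag: d = Δt · v_P v_S / (v_P − v_S) = Δt · (5.86·3.10)/(5.86−3.10) ≈ 6.5819·Δt.
So d_PKD = 91.01, d_TON = 48.72, d_OCWA = 67.97 km.
Circle about each station: (x + 23.6)² + (y − 50.2)² = 91.01²; (x + 23.9)² + (y + 9.7)² = 48.72²; (x + 34.9)² + (y − 9.8)² = 67.97².
Subtracting pairs of circle equations eliminates x²+y² and gives linear equations (the radical axes):
-0.6 x − 119.8 y = 3497.48
-22.6 x − 80.8 y = 1899.95
Solving the 2×2 system: x ≈ 20.7, y ≈ -29.3 km.

(20.7, -29.3)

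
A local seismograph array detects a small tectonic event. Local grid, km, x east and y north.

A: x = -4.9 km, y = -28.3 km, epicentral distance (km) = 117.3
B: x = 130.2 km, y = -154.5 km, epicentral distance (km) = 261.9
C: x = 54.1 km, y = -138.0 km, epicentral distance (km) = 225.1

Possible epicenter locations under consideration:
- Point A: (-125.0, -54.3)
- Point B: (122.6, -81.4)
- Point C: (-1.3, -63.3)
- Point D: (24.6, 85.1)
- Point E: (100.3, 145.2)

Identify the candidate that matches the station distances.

Point D

For each candidate, compare |candidate − station| to the reported distance:
Point A: residuals A 5.6, B 12.3, C 27.4 → max 27.4 km
Point B: residuals A 20.8, B 188.4, C 136.2 → max 188.4 km
Point C: residuals A 82.1, B 101.9, C 132.1 → max 132.1 km
Point D: residuals A 0.1, B 0.1, C 0.1 → max 0.1 km
Point E: residuals A 85.6, B 39.3, C 61.8 → max 85.6 km
Only Point D has all residuals ≈ 0.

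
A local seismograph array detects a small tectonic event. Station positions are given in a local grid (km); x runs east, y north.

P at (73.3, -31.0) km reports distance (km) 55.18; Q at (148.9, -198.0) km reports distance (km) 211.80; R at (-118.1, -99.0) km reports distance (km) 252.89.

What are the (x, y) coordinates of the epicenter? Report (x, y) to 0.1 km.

x ≈ 110.0 km, y ≈ 10.2 km

Circle about each station: (x − 73.3)² + (y + 31.0)² = 55.18²; (x − 148.9)² + (y + 198.0)² = 211.80²; (x + 118.1)² + (y + 99.0)² = 252.89².
Subtracting the P equation from the Q and R equations removes the quadratic terms:
151.2 x − 334.0 y = 13226.91
-382.8 x − 136.0 y = -43493.80
Solving the 2×2 system: x ≈ 110.0, y ≈ 10.2 km.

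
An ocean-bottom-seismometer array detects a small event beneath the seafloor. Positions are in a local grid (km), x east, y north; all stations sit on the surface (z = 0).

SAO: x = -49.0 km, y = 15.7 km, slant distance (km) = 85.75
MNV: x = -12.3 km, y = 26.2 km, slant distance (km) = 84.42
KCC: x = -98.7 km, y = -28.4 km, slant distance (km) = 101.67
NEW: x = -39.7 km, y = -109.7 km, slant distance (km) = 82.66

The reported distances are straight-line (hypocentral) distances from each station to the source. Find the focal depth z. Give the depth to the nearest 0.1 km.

z ≈ 42.9 km

Each station gives a sphere (x−x_i)² + (y−y_i)² + z² = d_i² (stations at z=0).
Subtracting the SAO sphere from MNV and KCC: z² cancels, leaving linear equations in x and y:
73.4 x + 21.0 y = -1583.43
-99.4 x − 88.2 y = 4917.03
Solving: x ≈ -8.298, y ≈ -46.396 km (keep extra digits for the depth step; rounded: -8.3, -46.4).
Then from the SAO sphere: z² = 85.75² − (x + 49.0)² − (y − 15.7)² with x = -8.298, y = -46.396, so z ≈ 42.901 ≈ 42.9 km.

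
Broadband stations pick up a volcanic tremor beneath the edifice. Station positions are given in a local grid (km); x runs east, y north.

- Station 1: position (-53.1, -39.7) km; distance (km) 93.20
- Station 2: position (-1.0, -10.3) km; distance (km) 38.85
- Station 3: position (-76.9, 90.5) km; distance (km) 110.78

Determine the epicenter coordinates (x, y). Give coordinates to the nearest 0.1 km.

13.1 km east, 25.9 km north

Circle about each station: (x + 53.1)² + (y + 39.7)² = 93.20²; (x + 1.0)² + (y + 10.3)² = 38.85²; (x + 76.9)² + (y − 90.5)² = 110.78².
Subtracting the Station 1 equation from the Station 2 and Station 3 equations removes the quadratic terms:
104.2 x + 58.8 y = 2888.31
-47.6 x + 260.4 y = 6122.19
Solving the 2×2 system: x ≈ 13.1, y ≈ 25.9 km.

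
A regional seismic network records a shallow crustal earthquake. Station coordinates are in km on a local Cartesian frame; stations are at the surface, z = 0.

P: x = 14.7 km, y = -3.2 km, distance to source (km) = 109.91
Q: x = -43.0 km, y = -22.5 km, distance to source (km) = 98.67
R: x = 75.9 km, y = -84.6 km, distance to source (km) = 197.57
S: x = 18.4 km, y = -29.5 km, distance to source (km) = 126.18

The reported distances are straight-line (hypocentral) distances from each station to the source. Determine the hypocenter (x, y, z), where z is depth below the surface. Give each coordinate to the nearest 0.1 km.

(-54.4, 46.7, 69.4)

Each station gives a sphere (x−x_i)² + (y−y_i)² + z² = d_i² (stations at z=0).
Subtracting the P sphere from Q and R: z² cancels, leaving linear equations in x and y:
-115.4 x − 38.6 y = 4473.36
122.4 x − 162.8 y = -14262.06
Solving: x ≈ -54.389, y ≈ 46.713 km (keep extra digits for the depth step; rounded: -54.4, 46.7).
Then from the P sphere: z² = 109.91² − (x − 14.7)² − (y + 3.2)² with x = -54.389, y = 46.713, so z ≈ 69.395 ≈ 69.4 km.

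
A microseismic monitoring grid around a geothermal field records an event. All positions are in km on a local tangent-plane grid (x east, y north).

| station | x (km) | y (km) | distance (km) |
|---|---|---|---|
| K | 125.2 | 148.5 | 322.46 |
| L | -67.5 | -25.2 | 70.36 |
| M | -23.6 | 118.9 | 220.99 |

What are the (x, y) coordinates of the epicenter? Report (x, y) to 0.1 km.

-89.6 km east, -92.0 km north

Circle about each station: (x − 125.2)² + (y − 148.5)² = 322.46²; (x + 67.5)² + (y + 25.2)² = 70.36²; (x + 23.6)² + (y − 118.9)² = 220.99².
Subtracting the K equation from the L and M equations removes the quadratic terms:
-385.4 x − 347.4 y = 66493.92
-297.6 x − 59.2 y = 32110.75
Solving the 2×2 system: x ≈ -89.6, y ≈ -92.0 km.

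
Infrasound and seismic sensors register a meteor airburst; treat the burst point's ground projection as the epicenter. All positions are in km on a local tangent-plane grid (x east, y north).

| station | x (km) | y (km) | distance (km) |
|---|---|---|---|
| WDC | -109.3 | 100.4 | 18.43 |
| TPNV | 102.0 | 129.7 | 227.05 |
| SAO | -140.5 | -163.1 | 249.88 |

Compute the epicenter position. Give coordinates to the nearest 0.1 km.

(-120.8, 86.0)

Circle about each station: (x + 109.3)² + (y − 100.4)² = 18.43²; (x − 102.0)² + (y − 129.7)² = 227.05²; (x + 140.5)² + (y + 163.1)² = 249.88².
Subtracting pairs of circle equations eliminates x²+y² and gives linear equations (the radical axes):
422.6 x + 58.6 y = -46012.60
-62.4 x − 527.0 y = -37785.14
Solving the 2×2 system: x ≈ -120.8, y ≈ 86.0 km.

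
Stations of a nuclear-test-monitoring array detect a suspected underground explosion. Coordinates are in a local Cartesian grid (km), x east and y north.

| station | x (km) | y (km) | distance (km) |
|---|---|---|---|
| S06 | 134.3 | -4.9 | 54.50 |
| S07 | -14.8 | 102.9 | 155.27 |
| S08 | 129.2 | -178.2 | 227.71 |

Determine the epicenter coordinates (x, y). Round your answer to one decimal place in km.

Circle about each station: (x − 134.3)² + (y + 4.9)² = 54.50²; (x + 14.8)² + (y − 102.9)² = 155.27²; (x − 129.2)² + (y + 178.2)² = 227.71².
Subtracting the S06 equation from the S07 and S08 equations removes the quadratic terms:
-298.2 x + 215.6 y = -28391.57
-10.2 x − 346.6 y = -18494.21
Solving the 2×2 system: x ≈ 131.0, y ≈ 49.5 km.
Check against S06 (with the unrounded x, y): √((x − 134.3)²+(y + 4.9)²) = 54.50 ≈ 54.50 km. ✓

131.0 km east, 49.5 km north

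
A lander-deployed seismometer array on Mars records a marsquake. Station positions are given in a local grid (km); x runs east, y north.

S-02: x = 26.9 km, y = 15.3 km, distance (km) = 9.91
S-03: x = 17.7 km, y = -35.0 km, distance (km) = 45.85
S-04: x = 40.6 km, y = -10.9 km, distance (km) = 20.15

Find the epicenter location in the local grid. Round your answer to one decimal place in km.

(33.6, 8.0)

Circle about each station: (x − 26.9)² + (y − 15.3)² = 9.91²; (x − 17.7)² + (y + 35.0)² = 45.85²; (x − 40.6)² + (y + 10.9)² = 20.15².
Subtracting the S-02 equation from the S-03 and S-04 equations removes the quadratic terms:
-18.4 x − 100.6 y = -1423.42
27.4 x − 52.4 y = 501.66
Solving the 2×2 system: x ≈ 33.6, y ≈ 8.0 km.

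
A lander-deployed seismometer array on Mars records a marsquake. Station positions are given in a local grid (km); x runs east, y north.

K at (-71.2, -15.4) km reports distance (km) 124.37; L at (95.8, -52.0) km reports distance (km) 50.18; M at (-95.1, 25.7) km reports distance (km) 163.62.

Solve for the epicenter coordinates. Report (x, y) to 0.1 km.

Circle about each station: (x + 71.2)² + (y + 15.4)² = 124.37²; (x − 95.8)² + (y + 52.0)² = 50.18²; (x + 95.1)² + (y − 25.7)² = 163.62².
Subtracting the K equation from the L and M equations removes the quadratic terms:
334.0 x − 73.2 y = 19524.90
-47.8 x + 82.2 y = -6905.71
Solving the 2×2 system: x ≈ 45.9, y ≈ -57.3 km.

45.9 km east, -57.3 km north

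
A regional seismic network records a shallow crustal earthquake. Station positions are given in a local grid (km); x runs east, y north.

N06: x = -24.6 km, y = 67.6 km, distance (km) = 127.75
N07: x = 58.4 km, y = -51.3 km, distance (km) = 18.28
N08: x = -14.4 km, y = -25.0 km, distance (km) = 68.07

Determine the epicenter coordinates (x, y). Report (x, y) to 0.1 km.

Circle about each station: (x + 24.6)² + (y − 67.6)² = 127.75²; (x − 58.4)² + (y + 51.3)² = 18.28²; (x + 14.4)² + (y + 25.0)² = 68.07².
Subtracting pairs of circle equations eliminates x²+y² and gives linear equations (the radical axes):
166.0 x − 237.8 y = 16853.23
20.4 x − 185.2 y = 7343.98
Solving the 2×2 system: x ≈ 53.1, y ≈ -33.8 km.

(53.1, -33.8)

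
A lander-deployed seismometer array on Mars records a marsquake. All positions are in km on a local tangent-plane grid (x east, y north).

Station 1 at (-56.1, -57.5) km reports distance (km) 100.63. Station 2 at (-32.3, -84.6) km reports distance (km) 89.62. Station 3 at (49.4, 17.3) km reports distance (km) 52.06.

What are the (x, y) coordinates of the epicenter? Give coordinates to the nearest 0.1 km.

x ≈ 41.8 km, y ≈ -34.2 km

Circle about each station: (x + 56.1)² + (y + 57.5)² = 100.63²; (x + 32.3)² + (y + 84.6)² = 89.62²; (x − 49.4)² + (y − 17.3)² = 52.06².
Subtracting pairs of circle equations eliminates x²+y² and gives linear equations (the radical axes):
47.6 x − 54.2 y = 3841.64
211.0 x + 149.6 y = 3702.34
Solving the 2×2 system: x ≈ 41.8, y ≈ -34.2 km.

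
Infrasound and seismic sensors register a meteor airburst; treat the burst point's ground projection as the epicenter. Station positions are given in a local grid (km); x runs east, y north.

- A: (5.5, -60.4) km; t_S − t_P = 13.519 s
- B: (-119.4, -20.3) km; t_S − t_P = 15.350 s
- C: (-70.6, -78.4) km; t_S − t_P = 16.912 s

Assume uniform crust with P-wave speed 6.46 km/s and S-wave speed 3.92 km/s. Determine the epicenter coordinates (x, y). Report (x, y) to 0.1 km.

Distance from S−P lag: d = Δt · v_P v_S / (v_P − v_S) = Δt · (6.46·3.92)/(6.46−3.92) ≈ 9.9698·Δt.
So d_A = 134.78, d_B = 153.04, d_C = 168.61 km.
Circle about each station: (x − 5.5)² + (y + 60.4)² = 134.78²; (x + 119.4)² + (y + 20.3)² = 153.04²; (x + 70.6)² + (y + 78.4)² = 168.61².
Subtracting the A equation from the B and C equations removes the quadratic terms:
-249.8 x + 80.2 y = 5734.45
-152.2 x − 36.0 y = -2811.17
Solving the 2×2 system: x ≈ 0.9, y ≈ 74.3 km.
Check against A (with the unrounded x, y): √((x − 5.5)²+(y + 60.4)²) = 134.77 ≈ 134.78 km. ✓

(0.9, 74.3)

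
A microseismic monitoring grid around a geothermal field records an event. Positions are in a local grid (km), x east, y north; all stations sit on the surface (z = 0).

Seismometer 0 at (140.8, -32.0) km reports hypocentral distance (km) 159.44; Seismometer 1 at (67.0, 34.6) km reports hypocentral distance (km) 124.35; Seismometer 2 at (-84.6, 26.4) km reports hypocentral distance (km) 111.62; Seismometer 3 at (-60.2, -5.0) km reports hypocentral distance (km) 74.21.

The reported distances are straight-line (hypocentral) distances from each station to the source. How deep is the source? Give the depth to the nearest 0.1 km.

z ≈ 30.2 km

Each station gives a sphere (x−x_i)² + (y−y_i)² + z² = d_i² (stations at z=0).
Subtracting the Seismometer 0 sphere from Seismometer 1 and Seismometer 2: z² cancels, leaving linear equations in x and y:
-147.6 x + 133.2 y = -5204.29
-450.8 x + 116.8 y = -32.43
Solving: x ≈ -14.099, y ≈ -54.695 km (keep extra digits for the depth step; rounded: -14.1, -54.7).
Then from the Seismometer 0 sphere: z² = 159.44² − (x − 140.8)² − (y + 32.0)² with x = -14.099, y = -54.695, so z ≈ 30.205 ≈ 30.2 km.
Check against Seismometer 3 (with the unrounded solution): distance 74.21 ≈ 74.21 km. ✓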